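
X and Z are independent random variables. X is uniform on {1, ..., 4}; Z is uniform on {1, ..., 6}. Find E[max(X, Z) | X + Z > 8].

17/3

Outcomes with X + Z > 8: (3,6), (4,5), (4,6), each with probability 1/24.
E[max(X, Z) | X + Z > 8] = (6 + 5 + 6) / 3 = 17/3.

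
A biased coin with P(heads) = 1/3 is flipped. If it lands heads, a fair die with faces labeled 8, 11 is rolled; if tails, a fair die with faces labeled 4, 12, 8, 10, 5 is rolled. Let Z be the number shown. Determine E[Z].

251/30

E[Z | heads] = (8+11)/2 = 19/2.
E[Z | tails] = (4+12+8+10+5)/5 = 39/5.
E[Z] = (1/3)·(19/2) + (2/3)·(39/5) = 251/30.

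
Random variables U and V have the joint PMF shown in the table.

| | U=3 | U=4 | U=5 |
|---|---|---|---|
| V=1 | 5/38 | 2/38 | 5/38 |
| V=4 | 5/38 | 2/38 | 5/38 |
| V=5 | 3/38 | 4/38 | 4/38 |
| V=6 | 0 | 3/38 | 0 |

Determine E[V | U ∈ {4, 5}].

P(U ∈ {4, 5}) = 25/38.
Σ V·P over the event = 1·(2/38) + 4·(2/38) + 5·(4/38) + 6·(3/38) + 1·(5/38) + 4·(5/38) + 5·(4/38) = 93/38.
E[V | U ∈ {4, 5}] = (93/38) / (25/38) = 93/25.

93/25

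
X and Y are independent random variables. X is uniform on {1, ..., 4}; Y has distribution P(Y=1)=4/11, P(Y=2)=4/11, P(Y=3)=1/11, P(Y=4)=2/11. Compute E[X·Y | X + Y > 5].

P(X + Y > 5) = 3/11.
Summing XY·P(x,y) over outcomes with X + Y > 5 gives 125/44.
E[X·Y | X + Y > 5] = (125/44) / (3/11) = 125/12.

125/12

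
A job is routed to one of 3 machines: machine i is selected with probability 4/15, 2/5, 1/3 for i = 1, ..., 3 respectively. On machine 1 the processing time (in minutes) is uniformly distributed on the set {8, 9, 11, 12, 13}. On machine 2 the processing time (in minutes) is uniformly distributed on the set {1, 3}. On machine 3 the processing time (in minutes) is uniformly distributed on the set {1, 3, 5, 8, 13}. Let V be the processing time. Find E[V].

422/75

E[V | machine 1] = (8+9+11+12+13)/5 = 53/5.
E[V | machine 2] = (1+3)/2 = 2.
E[V | machine 3] = (1+3+5+8+13)/5 = 6.
E[V] = (4/15)·(53/5) + (2/5)·(2) + (1/3)·(6) = 422/75.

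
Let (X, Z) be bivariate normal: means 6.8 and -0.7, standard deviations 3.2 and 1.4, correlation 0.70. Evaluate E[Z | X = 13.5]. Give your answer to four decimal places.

For a bivariate normal, E[Z | X=x] = μ_Z + ρ·(σ_Z/σ_X)·(x − μ_X).
E[Z | X=13.5] = -0.7 + (0.70)·(1.4/3.2)·(13.5 − (6.8)) = -0.7 + (0.30625)·(6.7) = 1.3519.

1.3519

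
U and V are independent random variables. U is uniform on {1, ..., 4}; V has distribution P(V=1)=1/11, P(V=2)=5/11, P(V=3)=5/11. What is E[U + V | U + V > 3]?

194/37

P(U + V > 3) = 37/44.
Summing (U+V)·P(x,y) over outcomes with U + V > 3 gives 97/22.
E[U + V | U + V > 3] = (97/22) / (37/44) = 194/37.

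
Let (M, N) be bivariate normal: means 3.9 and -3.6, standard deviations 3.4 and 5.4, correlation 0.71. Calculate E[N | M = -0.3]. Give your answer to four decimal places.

The regression of N on M has slope ρ·σ_N/σ_M and passes through (μ_M, μ_N).
E[N | M=-0.3] = -3.6 + (0.71)·(5.4/3.4)·(-0.3 − (3.9)) = -3.6 + (1.12765)·(-4.2) = -8.3361.

-8.3361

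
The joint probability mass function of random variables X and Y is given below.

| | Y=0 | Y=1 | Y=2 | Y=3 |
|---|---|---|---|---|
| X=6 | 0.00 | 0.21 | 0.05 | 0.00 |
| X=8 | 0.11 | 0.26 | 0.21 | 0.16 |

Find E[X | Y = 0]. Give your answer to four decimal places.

P(Y = 0) = 0.11.
Σ X·P over the event = 8·(0.11) = 0.88.
E[X | Y = 0] = (0.88) / (0.11) = 8.0000.

8.0000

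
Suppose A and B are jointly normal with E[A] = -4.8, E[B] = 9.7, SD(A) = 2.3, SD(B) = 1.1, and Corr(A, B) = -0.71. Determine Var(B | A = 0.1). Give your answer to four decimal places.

0.6000

For a bivariate normal, Var(B | A=x) = σ_B²(1 − ρ²).
Var(B | A=0.1) = (1.1)²·(1 − (-0.71)²) = 1.21·0.4959 = 0.6000.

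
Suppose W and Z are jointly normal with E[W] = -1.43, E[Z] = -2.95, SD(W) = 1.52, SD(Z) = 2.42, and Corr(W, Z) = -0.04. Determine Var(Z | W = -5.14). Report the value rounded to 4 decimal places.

The conditional variance in a bivariate normal is σ_Z²(1 − ρ²), independent of x.
Var(Z | W=-5.14) = (2.42)²·(1 − (-0.04)²) = 5.8564·0.9984 = 5.8470.

5.8470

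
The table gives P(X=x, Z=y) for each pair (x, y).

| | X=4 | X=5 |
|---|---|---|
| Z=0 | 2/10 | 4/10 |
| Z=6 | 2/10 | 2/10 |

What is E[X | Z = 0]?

P(Z = 0) = 3/5.
Σ X·P over the event = 4·(2/10) + 5·(4/10) = 14/5.
E[X | Z = 0] = (14/5) / (3/5) = 14/3.

14/3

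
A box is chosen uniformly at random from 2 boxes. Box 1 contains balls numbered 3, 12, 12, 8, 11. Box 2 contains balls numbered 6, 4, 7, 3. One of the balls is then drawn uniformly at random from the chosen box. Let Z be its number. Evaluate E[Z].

E[Z | box 1] = (3+12+12+8+11)/5 = 46/5.
E[Z | box 2] = (6+4+7+3)/4 = 5.
E[Z] = (1/2)·(46/5) + (1/2)·(5) = 71/10.

71/10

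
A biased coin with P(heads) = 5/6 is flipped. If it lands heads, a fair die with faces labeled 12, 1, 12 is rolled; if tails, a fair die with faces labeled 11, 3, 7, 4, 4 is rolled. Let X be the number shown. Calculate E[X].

E[X | heads] = (12+1+12)/3 = 25/3.
E[X | tails] = (11+3+7+4+4)/5 = 29/5.
E[X] = (5/6)·(25/3) + (1/6)·(29/5) = 356/45.

356/45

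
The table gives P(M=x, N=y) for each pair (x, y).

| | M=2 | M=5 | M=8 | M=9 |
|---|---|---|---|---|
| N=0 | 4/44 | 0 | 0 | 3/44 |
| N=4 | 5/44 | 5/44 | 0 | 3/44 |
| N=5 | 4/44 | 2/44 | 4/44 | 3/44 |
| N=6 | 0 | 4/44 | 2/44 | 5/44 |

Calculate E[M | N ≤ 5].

P(N ≤ 5) = 3/4.
Summing M·P(M=x,N=y) over the conditioning event gives 87/22.
E[M | N ≤ 5] = (87/22) / (3/4) = 58/11.

58/11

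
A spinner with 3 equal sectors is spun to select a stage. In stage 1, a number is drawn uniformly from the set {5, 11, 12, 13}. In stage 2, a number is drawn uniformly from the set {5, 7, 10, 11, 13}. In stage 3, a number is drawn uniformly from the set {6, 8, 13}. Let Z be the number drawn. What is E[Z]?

E[Z | stage 1] = (5+11+12+13)/4 = 41/4.
E[Z | stage 2] = (5+7+10+11+13)/5 = 46/5.
E[Z | stage 3] = (6+8+13)/3 = 9.
By the law of total expectation,
E[Z] = (1/3)·(41/4) + (1/3)·(46/5) + (1/3)·(9) = 569/60.

569/60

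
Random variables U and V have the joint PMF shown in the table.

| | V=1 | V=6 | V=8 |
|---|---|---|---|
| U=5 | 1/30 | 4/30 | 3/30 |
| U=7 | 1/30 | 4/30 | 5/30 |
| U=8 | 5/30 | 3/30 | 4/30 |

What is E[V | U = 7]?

13/2

P(U = 7) = 1/3.
Summing V·P(U=x,V=y) over the conditioning event gives 13/6.
E[V | U = 7] = (13/6) / (1/3) = 13/2.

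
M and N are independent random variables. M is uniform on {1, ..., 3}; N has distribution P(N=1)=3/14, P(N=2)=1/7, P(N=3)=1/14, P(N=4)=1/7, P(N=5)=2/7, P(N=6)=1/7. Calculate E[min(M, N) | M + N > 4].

P(M + N > 4) = 2/3.
Summing min(M,N)·P(x,y) over outcomes with M + N > 4 gives 19/14.
E[min(M, N) | M + N > 4] = (19/14) / (2/3) = 57/28.

57/28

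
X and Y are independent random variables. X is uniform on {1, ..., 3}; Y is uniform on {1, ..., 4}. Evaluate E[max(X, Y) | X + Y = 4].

Outcomes with X + Y = 4: (1,3), (2,2), (3,1), each with probability 1/12.
E[max(X, Y) | X + Y = 4] = (3 + 2 + 3) / 3 = 8/3.

8/3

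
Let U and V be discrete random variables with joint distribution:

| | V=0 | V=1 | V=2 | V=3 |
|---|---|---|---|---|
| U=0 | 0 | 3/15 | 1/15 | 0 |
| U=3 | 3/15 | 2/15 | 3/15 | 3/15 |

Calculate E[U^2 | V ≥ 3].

P(V ≥ 3) = 1/5.
Σ U^2·P over the event = 9·(3/15) = 9/5.
E[U^2 | V ≥ 3] = (9/5) / (1/5) = 9.

9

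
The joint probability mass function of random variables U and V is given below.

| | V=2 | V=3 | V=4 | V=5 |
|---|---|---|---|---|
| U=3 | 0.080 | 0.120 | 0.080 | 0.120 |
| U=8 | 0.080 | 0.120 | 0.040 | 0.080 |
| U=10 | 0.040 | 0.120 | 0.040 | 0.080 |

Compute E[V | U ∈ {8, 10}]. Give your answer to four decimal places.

3.4667

P(U ∈ {8, 10}) = 0.600.
Σ V·P over the event = 2·(0.080) + 3·(0.120) + 4·(0.040) + 5·(0.080) + 2·(0.040) + 3·(0.120) + 4·(0.040) + 5·(0.080) = 2.080.
E[V | U ∈ {8, 10}] = (2.080) / (0.600) = 3.4667.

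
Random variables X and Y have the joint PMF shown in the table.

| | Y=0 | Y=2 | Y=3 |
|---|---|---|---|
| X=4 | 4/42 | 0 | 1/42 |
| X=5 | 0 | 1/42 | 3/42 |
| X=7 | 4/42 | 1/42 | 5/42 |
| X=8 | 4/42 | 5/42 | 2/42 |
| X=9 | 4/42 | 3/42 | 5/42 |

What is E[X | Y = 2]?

79/10

P(Y = 2) = 5/21.
Σ X·P over the event = 5·(1/42) + 7·(1/42) + 8·(5/42) + 9·(3/42) = 79/42.
E[X | Y = 2] = (79/42) / (5/21) = 79/10.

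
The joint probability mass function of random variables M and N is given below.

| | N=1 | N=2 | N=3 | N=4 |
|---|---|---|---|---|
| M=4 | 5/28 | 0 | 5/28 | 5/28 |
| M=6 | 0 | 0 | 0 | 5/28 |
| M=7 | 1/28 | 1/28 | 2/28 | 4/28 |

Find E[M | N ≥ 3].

P(N ≥ 3) = 3/4.
Σ M·P over the event = 4·(5/28) + 4·(5/28) + 6·(5/28) + 7·(2/28) + 7·(4/28) = 4.
E[M | N ≥ 3] = (4) / (3/4) = 16/3.

16/3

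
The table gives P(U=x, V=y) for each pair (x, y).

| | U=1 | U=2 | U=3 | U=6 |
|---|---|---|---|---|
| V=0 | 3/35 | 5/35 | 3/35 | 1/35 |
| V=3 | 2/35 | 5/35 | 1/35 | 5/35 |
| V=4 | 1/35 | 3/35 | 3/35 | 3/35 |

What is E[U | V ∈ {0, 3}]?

73/25

P(V ∈ {0, 3}) = 5/7.
Σ U·P over the event = 1·(3/35) + 1·(2/35) + 2·(5/35) + 2·(5/35) + 3·(3/35) + 3·(1/35) + 6·(1/35) + 6·(5/35) = 73/35.
E[U | V ∈ {0, 3}] = (73/35) / (5/7) = 73/25.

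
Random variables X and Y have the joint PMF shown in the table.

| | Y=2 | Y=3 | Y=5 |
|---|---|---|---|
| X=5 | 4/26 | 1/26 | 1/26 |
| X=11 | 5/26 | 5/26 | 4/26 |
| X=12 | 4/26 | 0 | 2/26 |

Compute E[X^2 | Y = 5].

P(Y = 5) = 7/26.
Σ X^2·P over the event = 25·(1/26) + 121·(4/26) + 144·(2/26) = 797/26.
E[X^2 | Y = 5] = (797/26) / (7/26) = 797/7.

797/7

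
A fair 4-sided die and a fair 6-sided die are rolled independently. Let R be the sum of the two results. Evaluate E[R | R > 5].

52/7

P(R > 5) = 7/12.
Σ over the event: 6·1/6 + 7·1/6 + 8·1/8 + 9·1/12 + 10·1/24 = 13/3.
E[R | R > 5] = (13/3) / (7/12) = 52/7.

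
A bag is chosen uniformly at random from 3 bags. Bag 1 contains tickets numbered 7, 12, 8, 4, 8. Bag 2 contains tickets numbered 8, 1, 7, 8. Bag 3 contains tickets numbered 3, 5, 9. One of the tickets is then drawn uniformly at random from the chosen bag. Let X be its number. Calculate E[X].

292/45

E[X | bag 1] = (7+12+8+4+8)/5 = 39/5.
E[X | bag 2] = (8+1+7+8)/4 = 6.
E[X | bag 3] = (3+5+9)/3 = 17/3.
E[X] = (1/3)·(39/5) + (1/3)·(6) + (1/3)·(17/3) = 292/45.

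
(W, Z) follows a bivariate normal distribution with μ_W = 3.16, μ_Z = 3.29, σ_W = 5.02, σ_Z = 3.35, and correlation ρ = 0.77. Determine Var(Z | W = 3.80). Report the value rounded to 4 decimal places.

Var(Z | W=x) = (1 − ρ²)·σ_Z².
Var(Z | W=3.80) = (3.35)²·(1 − (0.77)²) = 11.2225·0.4071 = 4.5687.

4.5687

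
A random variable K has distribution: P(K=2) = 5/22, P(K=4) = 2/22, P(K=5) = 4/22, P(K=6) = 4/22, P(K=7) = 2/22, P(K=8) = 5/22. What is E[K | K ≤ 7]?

76/17

P(K ≤ 7) = 17/22.
Σ over the event: 2·5/22 + 4·1/11 + 5·2/11 + 6·2/11 + 7·1/11 = 38/11.
E[K | K ≤ 7] = (38/11) / (17/22) = 76/17.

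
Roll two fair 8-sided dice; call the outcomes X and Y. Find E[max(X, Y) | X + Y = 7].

5

Outcomes with X + Y = 7: (1,6), (2,5), (3,4), (4,3), (5,2), (6,1), each with probability 1/64.
E[max(X, Y) | X + Y = 7] = (6 + 5 + 4 + 4 + 5 + 6) / 6 = 5.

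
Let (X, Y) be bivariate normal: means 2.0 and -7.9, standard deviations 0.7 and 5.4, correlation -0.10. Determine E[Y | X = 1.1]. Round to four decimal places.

The regression of Y on X has slope ρ·σ_Y/σ_X and passes through (μ_X, μ_Y).
E[Y | X=1.1] = -7.9 + (-0.10)·(5.4/0.7)·(1.1 − (2.0)) = -7.9 + (-0.77143)·(-0.9) = -7.2057.

-7.2057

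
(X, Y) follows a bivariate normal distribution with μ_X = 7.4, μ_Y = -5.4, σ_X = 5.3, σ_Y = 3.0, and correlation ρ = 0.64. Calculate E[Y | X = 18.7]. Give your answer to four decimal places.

E[Y | X=x] = μ_Y + ρ(σ_Y/σ_X)(x − μ_X) for jointly normal variables.
E[Y | X=18.7] = -5.4 + (0.64)·(3.0/5.3)·(18.7 − (7.4)) = -5.4 + (0.362264)·(11.3) = -1.3064.

-1.3064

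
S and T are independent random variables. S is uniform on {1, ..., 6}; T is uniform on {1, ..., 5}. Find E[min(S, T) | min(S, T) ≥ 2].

P(min(S, T) ≥ 2) = 2/3.
Summing min(S,T)·P(x,y) over outcomes with min(S, T) ≥ 2 gives 2.
E[min(S, T) | min(S, T) ≥ 2] = (2) / (2/3) = 3.

3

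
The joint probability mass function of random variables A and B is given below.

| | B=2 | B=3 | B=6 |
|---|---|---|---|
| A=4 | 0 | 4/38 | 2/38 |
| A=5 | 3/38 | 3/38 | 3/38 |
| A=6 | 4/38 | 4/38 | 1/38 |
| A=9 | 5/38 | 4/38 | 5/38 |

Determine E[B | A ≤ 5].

19/5

P(A ≤ 5) = 15/38.
Σ B·P over the event = 3·(4/38) + 6·(2/38) + 2·(3/38) + 3·(3/38) + 6·(3/38) = 3/2.
E[B | A ≤ 5] = (3/2) / (15/38) = 19/5.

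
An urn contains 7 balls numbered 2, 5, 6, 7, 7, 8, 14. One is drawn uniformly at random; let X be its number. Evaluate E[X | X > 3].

47/6

P(X > 3) = 6/7.
Σ over the event: 5·1/7 + 6·1/7 + 7·2/7 + 8·1/7 + 14·1/7 = 47/7.
E[X | X > 3] = (47/7) / (6/7) = 47/6.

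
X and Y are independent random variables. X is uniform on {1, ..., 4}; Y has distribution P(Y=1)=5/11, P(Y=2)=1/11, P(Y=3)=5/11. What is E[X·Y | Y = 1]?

5/2

P(Y = 1) = 5/11.
Summing XY·P(x,y) over outcomes with Y = 1 gives 25/22.
E[X·Y | Y = 1] = (25/22) / (5/11) = 5/2.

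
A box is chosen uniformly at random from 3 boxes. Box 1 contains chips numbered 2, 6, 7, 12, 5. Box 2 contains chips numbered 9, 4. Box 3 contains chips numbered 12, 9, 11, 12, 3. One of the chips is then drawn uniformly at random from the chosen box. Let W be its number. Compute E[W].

E[W | box 1] = (2+6+7+12+5)/5 = 32/5.
E[W | box 2] = (9+4)/2 = 13/2.
E[W | box 3] = (12+9+11+12+3)/5 = 47/5.
By the law of total expectation,
E[W] = (1/3)·(32/5) + (1/3)·(13/2) + (1/3)·(47/5) = 223/30.

223/30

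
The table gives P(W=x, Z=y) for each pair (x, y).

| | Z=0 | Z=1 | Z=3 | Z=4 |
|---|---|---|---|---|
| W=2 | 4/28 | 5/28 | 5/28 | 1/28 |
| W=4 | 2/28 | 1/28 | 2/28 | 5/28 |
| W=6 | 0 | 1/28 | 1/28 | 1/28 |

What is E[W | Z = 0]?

8/3

P(Z = 0) = 3/14.
Σ W·P over the event = 2·(4/28) + 4·(2/28) = 4/7.
E[W | Z = 0] = (4/7) / (3/14) = 8/3.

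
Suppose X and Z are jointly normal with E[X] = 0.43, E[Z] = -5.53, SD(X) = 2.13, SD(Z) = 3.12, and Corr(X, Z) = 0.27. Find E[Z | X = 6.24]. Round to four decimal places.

For a bivariate normal, E[Z | X=x] = μ_Z + ρ·(σ_Z/σ_X)·(x − μ_X).
E[Z | X=6.24] = -5.53 + (0.27)·(3.12/2.13)·(6.24 − (0.43)) = -5.53 + (0.39549)·(5.81) = -3.2322.

-3.2322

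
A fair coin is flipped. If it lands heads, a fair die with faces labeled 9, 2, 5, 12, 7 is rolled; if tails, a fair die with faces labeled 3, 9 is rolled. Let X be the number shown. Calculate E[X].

13/2

E[X | heads] = (9+2+5+12+7)/5 = 7.
E[X | tails] = (3+9)/2 = 6.
E[X] = (1/2)·(7) + (1/2)·(6) = 13/2.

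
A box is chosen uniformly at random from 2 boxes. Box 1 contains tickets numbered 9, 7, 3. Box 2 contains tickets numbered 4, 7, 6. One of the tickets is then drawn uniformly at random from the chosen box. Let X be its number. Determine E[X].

6

E[X | box 1] = (9+7+3)/3 = 19/3.
E[X | box 2] = (4+7+6)/3 = 17/3.
E[X] = (1/2)·(19/3) + (1/2)·(17/3) = 6.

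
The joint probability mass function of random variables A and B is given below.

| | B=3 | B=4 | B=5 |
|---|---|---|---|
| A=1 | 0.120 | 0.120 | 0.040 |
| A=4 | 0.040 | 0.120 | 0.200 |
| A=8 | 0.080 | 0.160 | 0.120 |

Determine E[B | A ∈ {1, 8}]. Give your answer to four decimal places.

P(A ∈ {1, 8}) = 0.640.
Σ B·P over the event = 3·(0.120) + 4·(0.120) + 5·(0.040) + 3·(0.080) + 4·(0.160) + 5·(0.120) = 2.520.
E[B | A ∈ {1, 8}] = (2.520) / (0.640) = 3.9375.

3.9375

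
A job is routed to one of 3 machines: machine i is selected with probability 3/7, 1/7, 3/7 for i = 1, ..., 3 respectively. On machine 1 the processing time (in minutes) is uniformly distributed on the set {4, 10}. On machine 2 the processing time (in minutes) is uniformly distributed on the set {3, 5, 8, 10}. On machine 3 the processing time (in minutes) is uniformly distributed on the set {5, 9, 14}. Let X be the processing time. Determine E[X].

E[X | machine 1] = (4+10)/2 = 7.
E[X | machine 2] = (3+5+8+10)/4 = 13/2.
E[X | machine 3] = (5+9+14)/3 = 28/3.
By the law of total expectation,
E[X] = (3/7)·(7) + (1/7)·(13/2) + (3/7)·(28/3) = 111/14.

111/14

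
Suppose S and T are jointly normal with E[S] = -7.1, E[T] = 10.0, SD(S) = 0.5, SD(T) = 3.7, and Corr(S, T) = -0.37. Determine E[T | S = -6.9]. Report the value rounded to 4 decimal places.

For a bivariate normal, E[T | S=x] = μ_T + ρ·(σ_T/σ_S)·(x − μ_S).
E[T | S=-6.9] = 10.0 + (-0.37)·(3.7/0.5)·(-6.9 − (-7.1)) = 10.0 + (-2.738)·(0.2) = 9.4524.

9.4524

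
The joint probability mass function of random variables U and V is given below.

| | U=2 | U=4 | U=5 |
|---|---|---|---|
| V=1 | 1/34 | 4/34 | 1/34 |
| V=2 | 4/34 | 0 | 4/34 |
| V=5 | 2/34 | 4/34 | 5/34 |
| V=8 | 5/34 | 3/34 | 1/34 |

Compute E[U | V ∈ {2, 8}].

P(V ∈ {2, 8}) = 1/2.
Σ U·P over the event = 2·(4/34) + 2·(5/34) + 4·(3/34) + 5·(4/34) + 5·(1/34) = 55/34.
E[U | V ∈ {2, 8}] = (55/34) / (1/2) = 55/17.

55/17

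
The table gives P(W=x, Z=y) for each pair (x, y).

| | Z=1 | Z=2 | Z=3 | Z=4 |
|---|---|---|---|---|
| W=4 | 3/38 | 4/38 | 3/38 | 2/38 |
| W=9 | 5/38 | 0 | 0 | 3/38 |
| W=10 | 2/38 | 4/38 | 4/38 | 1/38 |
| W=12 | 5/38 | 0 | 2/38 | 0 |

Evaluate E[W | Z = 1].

P(Z = 1) = 15/38.
Σ W·P over the event = 4·(3/38) + 9·(5/38) + 10·(2/38) + 12·(5/38) = 137/38.
E[W | Z = 1] = (137/38) / (15/38) = 137/15.

137/15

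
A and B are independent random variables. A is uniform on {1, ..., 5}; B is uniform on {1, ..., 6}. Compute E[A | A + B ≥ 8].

Outcomes with A + B ≥ 8: (2,6), (3,5), (3,6), (4,4), (4,5), (4,6), (5,3), (5,4), (5,5), (5,6), each with probability 1/30.
E[A | A + B ≥ 8] = (2 + 3 + 3 + 4 + 4 + 4 + 5 + 5 + 5 + 5) / 10 = 4.

4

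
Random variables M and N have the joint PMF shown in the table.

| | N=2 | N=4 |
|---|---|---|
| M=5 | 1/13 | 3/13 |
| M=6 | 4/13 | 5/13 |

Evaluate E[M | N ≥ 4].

P(N ≥ 4) = 8/13.
Summing M·P(M=x,N=y) over the conditioning event gives 45/13.
E[M | N ≥ 4] = (45/13) / (8/13) = 45/8.

45/8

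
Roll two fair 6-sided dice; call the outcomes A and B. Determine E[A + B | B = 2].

11/2

Outcomes with B = 2: (1,2), (2,2), (3,2), (4,2), (5,2), (6,2), each with probability 1/36.
E[A + B | B = 2] = (3 + 4 + 5 + 6 + 7 + 8) / 6 = 11/2.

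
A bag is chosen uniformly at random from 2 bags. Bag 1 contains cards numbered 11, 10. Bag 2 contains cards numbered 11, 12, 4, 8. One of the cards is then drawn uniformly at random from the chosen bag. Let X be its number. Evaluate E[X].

E[X | bag 1] = (11+10)/2 = 21/2.
E[X | bag 2] = (11+12+4+8)/4 = 35/4.
E[X] = (1/2)·(21/2) + (1/2)·(35/4) = 77/8.

77/8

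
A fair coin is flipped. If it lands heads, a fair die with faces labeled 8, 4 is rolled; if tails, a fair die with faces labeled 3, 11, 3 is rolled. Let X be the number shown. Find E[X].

E[X | heads] = (8+4)/2 = 6.
E[X | tails] = (3+11+3)/3 = 17/3.
By the law of total expectation,
E[X] = (1/2)·(6) + (1/2)·(17/3) = 35/6.

35/6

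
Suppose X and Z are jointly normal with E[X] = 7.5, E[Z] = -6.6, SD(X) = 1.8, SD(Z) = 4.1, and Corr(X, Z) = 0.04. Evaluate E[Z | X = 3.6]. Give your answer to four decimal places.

-6.9553

For a bivariate normal, E[Z | X=x] = μ_Z + ρ·(σ_Z/σ_X)·(x − μ_X).
E[Z | X=3.6] = -6.6 + (0.04)·(4.1/1.8)·(3.6 − (7.5)) = -6.6 + (0.091111)·(-3.9) = -6.9553.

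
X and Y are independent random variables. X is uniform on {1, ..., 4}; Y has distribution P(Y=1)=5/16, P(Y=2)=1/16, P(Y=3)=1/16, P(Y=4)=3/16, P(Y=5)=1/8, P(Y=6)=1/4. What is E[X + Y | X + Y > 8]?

P(X + Y > 8) = 5/32.
Summing (X+Y)·P(x,y) over outcomes with X + Y > 8 gives 47/32.
E[X + Y | X + Y > 8] = (47/32) / (5/32) = 47/5.

47/5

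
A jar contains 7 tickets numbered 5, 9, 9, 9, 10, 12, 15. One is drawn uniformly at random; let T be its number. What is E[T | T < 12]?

P(T < 12) = 5/7.
Σ over the event: 5·1/7 + 9·3/7 + 10·1/7 = 6.
E[T | T < 12] = (6) / (5/7) = 42/5.

42/5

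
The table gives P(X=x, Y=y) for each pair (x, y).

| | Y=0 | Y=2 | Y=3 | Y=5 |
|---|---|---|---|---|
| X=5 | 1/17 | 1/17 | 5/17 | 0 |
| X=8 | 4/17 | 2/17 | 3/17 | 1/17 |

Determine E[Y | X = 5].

17/7

P(X = 5) = 7/17.
Σ Y·P over the event = 0·(1/17) + 2·(1/17) + 3·(5/17) = 1.
E[Y | X = 5] = (1) / (7/17) = 17/7.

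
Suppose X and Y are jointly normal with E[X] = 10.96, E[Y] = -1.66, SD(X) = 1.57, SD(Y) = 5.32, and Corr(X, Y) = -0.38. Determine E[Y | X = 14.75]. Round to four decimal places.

The regression of Y on X has slope ρ·σ_Y/σ_X and passes through (μ_X, μ_Y).
E[Y | X=14.75] = -1.66 + (-0.38)·(5.32/1.57)·(14.75 − (10.96)) = -1.66 + (-1.28764)·(3.79) = -6.5402.

-6.5402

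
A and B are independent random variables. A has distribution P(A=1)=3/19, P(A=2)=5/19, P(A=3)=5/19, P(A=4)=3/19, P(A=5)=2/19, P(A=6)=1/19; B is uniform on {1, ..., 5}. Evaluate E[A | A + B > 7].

31/7

P(A + B > 7) = 21/95.
Summing A·P(x,y) over outcomes with A + B > 7 gives 93/95.
E[A | A + B > 7] = (93/95) / (21/95) = 31/7.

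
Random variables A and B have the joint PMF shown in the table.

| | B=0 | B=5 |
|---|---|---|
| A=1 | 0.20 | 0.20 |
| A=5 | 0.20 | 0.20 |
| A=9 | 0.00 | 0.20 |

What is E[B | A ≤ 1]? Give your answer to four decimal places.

2.5000

P(A ≤ 1) = 0.40.
Σ B·P over the event = 0·(0.20) + 5·(0.20) = 1.00.
E[B | A ≤ 1] = (1.00) / (0.40) = 2.5000.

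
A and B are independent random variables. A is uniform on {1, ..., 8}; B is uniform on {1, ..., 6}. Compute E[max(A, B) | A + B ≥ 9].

P(A + B ≥ 9) = 7/16.
Summing max(A,B)·P(x,y) over outcomes with A + B ≥ 9 gives 35/12.
E[max(A, B) | A + B ≥ 9] = (35/12) / (7/16) = 20/3.

20/3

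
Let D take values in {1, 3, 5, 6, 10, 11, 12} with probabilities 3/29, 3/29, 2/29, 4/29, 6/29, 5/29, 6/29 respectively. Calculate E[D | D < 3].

1

P(D < 3) = 3/29.
Σ over the event: 1·3/29 = 3/29.
E[D | D < 3] = (3/29) / (3/29) = 1.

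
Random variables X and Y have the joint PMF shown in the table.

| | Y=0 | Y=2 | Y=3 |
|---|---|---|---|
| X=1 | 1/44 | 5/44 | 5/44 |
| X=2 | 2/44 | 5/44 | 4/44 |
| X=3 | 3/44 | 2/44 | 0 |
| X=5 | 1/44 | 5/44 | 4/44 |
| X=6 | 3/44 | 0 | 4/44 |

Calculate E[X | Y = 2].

46/17

P(Y = 2) = 17/44.
Σ X·P over the event = 1·(5/44) + 2·(5/44) + 3·(2/44) + 5·(5/44) = 23/22.
E[X | Y = 2] = (23/22) / (17/44) = 46/17.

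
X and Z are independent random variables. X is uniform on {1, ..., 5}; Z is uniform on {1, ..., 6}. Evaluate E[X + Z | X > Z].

6

Outcomes with X > Z: (2,1), (3,1), (3,2), (4,1), (4,2), (4,3), (5,1), (5,2), (5,3), (5,4), each with probability 1/30.
E[X + Z | X > Z] = (3 + 4 + 5 + 5 + 6 + 7 + 6 + 7 + 8 + 9) / 10 = 6.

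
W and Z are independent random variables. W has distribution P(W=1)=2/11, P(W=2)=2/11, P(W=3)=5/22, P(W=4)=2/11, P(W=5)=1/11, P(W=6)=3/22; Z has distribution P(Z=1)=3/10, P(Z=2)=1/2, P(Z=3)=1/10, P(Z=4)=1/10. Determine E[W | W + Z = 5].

P(W + Z = 5) = 9/44.
Summing W·P(x,y) over outcomes with W + Z = 5 gives 27/44.
E[W | W + Z = 5] = (27/44) / (9/44) = 3.

3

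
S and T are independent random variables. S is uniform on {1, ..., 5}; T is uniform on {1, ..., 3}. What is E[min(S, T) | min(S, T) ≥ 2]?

19/8

P(min(S, T) ≥ 2) = 8/15.
Summing min(S,T)·P(x,y) over outcomes with min(S, T) ≥ 2 gives 19/15.
E[min(S, T) | min(S, T) ≥ 2] = (19/15) / (8/15) = 19/8.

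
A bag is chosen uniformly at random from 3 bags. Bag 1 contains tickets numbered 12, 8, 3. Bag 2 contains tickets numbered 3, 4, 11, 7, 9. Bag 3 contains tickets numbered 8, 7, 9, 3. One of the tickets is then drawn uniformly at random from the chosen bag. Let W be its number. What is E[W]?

1273/180

E[W | bag 1] = (12+8+3)/3 = 23/3.
E[W | bag 2] = (3+4+11+7+9)/5 = 34/5.
E[W | bag 3] = (8+7+9+3)/4 = 27/4.
By the law of total expectation,
E[W] = (1/3)·(23/3) + (1/3)·(34/5) + (1/3)·(27/4) = 1273/180.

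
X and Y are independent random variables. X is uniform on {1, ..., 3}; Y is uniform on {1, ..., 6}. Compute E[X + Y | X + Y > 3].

P(X + Y > 3) = 5/6.
Summing (X+Y)·P(x,y) over outcomes with X + Y > 3 gives 91/18.
E[X + Y | X + Y > 3] = (91/18) / (5/6) = 91/15.

91/15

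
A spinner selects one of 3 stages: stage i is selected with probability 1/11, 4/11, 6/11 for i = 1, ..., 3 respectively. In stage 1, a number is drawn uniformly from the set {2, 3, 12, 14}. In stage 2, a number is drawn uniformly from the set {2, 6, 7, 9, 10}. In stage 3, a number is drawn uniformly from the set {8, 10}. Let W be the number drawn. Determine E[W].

E[W | stage 1] = (2+3+12+14)/4 = 31/4.
E[W | stage 2] = (2+6+7+9+10)/5 = 34/5.
E[W | stage 3] = (8+10)/2 = 9.
E[W] = (1/11)·(31/4) + (4/11)·(34/5) + (6/11)·(9) = 1779/220.

1779/220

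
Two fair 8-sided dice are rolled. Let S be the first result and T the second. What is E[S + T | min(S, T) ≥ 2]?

10

P(min(S, T) ≥ 2) = 49/64.
Summing (S+T)·P(x,y) over outcomes with min(S, T) ≥ 2 gives 245/32.
E[S + T | min(S, T) ≥ 2] = (245/32) / (49/64) = 10.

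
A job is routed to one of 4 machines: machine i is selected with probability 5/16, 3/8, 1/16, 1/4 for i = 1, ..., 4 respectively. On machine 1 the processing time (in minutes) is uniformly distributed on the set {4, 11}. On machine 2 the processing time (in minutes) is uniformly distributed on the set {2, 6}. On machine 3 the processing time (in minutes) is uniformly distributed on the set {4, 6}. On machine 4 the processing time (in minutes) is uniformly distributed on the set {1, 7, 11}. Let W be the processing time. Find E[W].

E[W | machine 1] = (4+11)/2 = 15/2.
E[W | machine 2] = (2+6)/2 = 4.
E[W | machine 3] = (4+6)/2 = 5.
E[W | machine 4] = (1+7+11)/3 = 19/3.
By the law of total expectation,
E[W] = (5/16)·(15/2) + (3/8)·(4) + (1/16)·(5) + (1/4)·(19/3) = 551/96.

551/96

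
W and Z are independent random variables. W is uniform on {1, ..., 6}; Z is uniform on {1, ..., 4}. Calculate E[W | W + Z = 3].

3/2

P(W + Z = 3) = 1/12.
Summing W·P(x,y) over outcomes with W + Z = 3 gives 1/8.
E[W | W + Z = 3] = (1/8) / (1/12) = 3/2.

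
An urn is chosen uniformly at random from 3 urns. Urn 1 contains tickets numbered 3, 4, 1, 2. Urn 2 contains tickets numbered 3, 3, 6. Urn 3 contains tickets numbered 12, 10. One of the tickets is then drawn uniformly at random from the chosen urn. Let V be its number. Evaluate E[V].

35/6

E[V | urn 1] = (3+4+1+2)/4 = 5/2.
E[V | urn 2] = (3+3+6)/3 = 4.
E[V | urn 3] = (12+10)/2 = 11.
By the law of total expectation,
E[V] = (1/3)·(5/2) + (1/3)·(4) + (1/3)·(11) = 35/6.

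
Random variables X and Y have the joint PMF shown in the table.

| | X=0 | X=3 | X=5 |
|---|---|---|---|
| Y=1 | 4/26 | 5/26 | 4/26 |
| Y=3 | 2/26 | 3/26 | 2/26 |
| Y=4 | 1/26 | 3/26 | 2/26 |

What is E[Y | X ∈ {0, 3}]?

P(X ∈ {0, 3}) = 9/13.
Σ Y·P over the event = 1·(4/26) + 3·(2/26) + 4·(1/26) + 1·(5/26) + 3·(3/26) + 4·(3/26) = 20/13.
E[Y | X ∈ {0, 3}] = (20/13) / (9/13) = 20/9.

20/9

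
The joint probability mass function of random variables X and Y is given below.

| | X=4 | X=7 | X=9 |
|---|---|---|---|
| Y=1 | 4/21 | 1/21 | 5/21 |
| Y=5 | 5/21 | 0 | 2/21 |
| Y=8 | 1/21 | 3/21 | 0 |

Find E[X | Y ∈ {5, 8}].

63/11

P(Y ∈ {5, 8}) = 11/21.
Σ X·P over the event = 4·(5/21) + 4·(1/21) + 7·(3/21) + 9·(2/21) = 3.
E[X | Y ∈ {5, 8}] = (3) / (11/21) = 63/11.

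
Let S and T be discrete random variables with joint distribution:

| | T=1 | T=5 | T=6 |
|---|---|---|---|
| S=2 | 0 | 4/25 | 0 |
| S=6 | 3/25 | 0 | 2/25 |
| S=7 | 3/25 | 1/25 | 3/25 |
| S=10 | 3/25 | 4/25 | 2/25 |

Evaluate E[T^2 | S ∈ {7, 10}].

P(S ∈ {7, 10}) = 16/25.
Σ T^2·P over the event = 1·(3/25) + 25·(1/25) + 36·(3/25) + 1·(3/25) + 25·(4/25) + 36·(2/25) = 311/25.
E[T^2 | S ∈ {7, 10}] = (311/25) / (16/25) = 311/16.

311/16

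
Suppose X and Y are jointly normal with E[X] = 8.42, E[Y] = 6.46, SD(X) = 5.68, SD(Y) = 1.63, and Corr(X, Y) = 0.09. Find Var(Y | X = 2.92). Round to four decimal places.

2.6354

Var(Y | X=x) = (1 − ρ²)·σ_Y².
Var(Y | X=2.92) = (1.63)²·(1 − (0.09)²) = 2.6569·0.9919 = 2.6354.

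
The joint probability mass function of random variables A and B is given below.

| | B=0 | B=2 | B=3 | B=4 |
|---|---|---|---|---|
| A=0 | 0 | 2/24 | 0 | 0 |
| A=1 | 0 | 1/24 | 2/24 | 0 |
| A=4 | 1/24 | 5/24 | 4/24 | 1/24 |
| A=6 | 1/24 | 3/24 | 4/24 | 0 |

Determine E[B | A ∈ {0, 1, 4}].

19/8

P(A ∈ {0, 1, 4}) = 2/3.
Σ B·P over the event = 2·(2/24) + 2·(1/24) + 3·(2/24) + 0·(1/24) + 2·(5/24) + 3·(4/24) + 4·(1/24) = 19/12.
E[B | A ∈ {0, 1, 4}] = (19/12) / (2/3) = 19/8.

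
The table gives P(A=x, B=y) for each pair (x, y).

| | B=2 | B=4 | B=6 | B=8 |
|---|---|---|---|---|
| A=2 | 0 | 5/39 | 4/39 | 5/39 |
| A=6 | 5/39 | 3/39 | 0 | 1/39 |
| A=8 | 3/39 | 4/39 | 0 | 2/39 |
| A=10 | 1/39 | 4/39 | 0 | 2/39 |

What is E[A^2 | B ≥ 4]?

592/15

P(B ≥ 4) = 10/13.
Summing A^2·P(A=x,B=y) over the conditioning event gives 1184/39.
E[A^2 | B ≥ 4] = (1184/39) / (10/13) = 592/15.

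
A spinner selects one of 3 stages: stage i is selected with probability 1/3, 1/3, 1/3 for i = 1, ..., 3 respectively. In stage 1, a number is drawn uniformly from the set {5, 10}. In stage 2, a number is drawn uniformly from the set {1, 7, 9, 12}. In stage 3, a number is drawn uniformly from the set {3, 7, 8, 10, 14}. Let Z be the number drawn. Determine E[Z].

E[Z | stage 1] = (5+10)/2 = 15/2.
E[Z | stage 2] = (1+7+9+12)/4 = 29/4.
E[Z | stage 3] = (3+7+8+10+14)/5 = 42/5.
By the law of total expectation,
E[Z] = (1/3)·(15/2) + (1/3)·(29/4) + (1/3)·(42/5) = 463/60.

463/60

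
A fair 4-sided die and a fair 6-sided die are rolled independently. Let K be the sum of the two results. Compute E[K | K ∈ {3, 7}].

P(K ∈ {3, 7}) = 1/4.
Σ over the event: 3·1/12 + 7·1/6 = 17/12.
E[K | K ∈ {3, 7}] = (17/12) / (1/4) = 17/3.

17/3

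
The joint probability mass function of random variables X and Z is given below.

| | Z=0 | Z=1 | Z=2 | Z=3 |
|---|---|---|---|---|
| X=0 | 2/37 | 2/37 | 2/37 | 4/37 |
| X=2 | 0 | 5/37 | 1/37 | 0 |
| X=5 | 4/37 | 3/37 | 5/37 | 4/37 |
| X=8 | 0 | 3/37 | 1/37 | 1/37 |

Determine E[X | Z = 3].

28/9

P(Z = 3) = 9/37.
Σ X·P over the event = 0·(4/37) + 5·(4/37) + 8·(1/37) = 28/37.
E[X | Z = 3] = (28/37) / (9/37) = 28/9.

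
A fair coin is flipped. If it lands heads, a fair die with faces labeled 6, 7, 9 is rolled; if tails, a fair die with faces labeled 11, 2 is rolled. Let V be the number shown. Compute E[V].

83/12

E[V | heads] = (6+7+9)/3 = 22/3.
E[V | tails] = (11+2)/2 = 13/2.
By the law of total expectation,
E[V] = (1/2)·(22/3) + (1/2)·(13/2) = 83/12.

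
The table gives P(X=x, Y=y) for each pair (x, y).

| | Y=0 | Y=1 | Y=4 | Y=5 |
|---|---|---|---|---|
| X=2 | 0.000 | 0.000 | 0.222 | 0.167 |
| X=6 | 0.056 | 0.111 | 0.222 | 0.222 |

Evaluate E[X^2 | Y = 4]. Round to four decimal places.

20.0000

P(Y = 4) = 0.444.
Σ X^2·P over the event = 4·(0.222) + 36·(0.222) = 8.880.
E[X^2 | Y = 4] = (8.880) / (0.444) = 20.0000.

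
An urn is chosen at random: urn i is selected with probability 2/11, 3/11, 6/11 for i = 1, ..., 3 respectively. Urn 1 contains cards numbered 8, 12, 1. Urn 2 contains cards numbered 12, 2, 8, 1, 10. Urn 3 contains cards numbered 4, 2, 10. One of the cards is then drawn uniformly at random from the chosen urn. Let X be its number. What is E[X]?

329/55

E[X | urn 1] = (8+12+1)/3 = 7.
E[X | urn 2] = (12+2+8+1+10)/5 = 33/5.
E[X | urn 3] = (4+2+10)/3 = 16/3.
By the law of total expectation,
E[X] = (2/11)·(7) + (3/11)·(33/5) + (6/11)·(16/3) = 329/55.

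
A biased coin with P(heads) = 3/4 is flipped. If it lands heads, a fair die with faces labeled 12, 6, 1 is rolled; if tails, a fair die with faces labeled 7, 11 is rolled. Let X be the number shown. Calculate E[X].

E[X | heads] = (12+6+1)/3 = 19/3.
E[X | tails] = (7+11)/2 = 9.
By the law of total expectation,
E[X] = (3/4)·(19/3) + (1/4)·(9) = 7.

7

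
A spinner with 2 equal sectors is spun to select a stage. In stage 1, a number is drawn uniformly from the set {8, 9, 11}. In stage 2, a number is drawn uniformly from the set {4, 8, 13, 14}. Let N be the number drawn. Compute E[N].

E[N | stage 1] = (8+9+11)/3 = 28/3.
E[N | stage 2] = (4+8+13+14)/4 = 39/4.
By the law of total expectation,
E[N] = (1/2)·(28/3) + (1/2)·(39/4) = 229/24.

229/24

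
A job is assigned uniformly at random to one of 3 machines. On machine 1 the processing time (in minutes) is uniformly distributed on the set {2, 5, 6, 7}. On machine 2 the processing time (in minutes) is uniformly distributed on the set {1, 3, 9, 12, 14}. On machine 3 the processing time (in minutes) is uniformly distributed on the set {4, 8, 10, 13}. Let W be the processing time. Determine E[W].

431/60

E[W | machine 1] = (2+5+6+7)/4 = 5.
E[W | machine 2] = (1+3+9+12+14)/5 = 39/5.
E[W | machine 3] = (4+8+10+13)/4 = 35/4.
By the law of total expectation,
E[W] = (1/3)·(5) + (1/3)·(39/5) + (1/3)·(35/4) = 431/60.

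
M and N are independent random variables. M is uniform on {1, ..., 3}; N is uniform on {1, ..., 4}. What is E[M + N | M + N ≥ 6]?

Outcomes with M + N ≥ 6: (2,4), (3,3), (3,4), each with probability 1/12.
E[M + N | M + N ≥ 6] = (6 + 6 + 7) / 3 = 19/3.

19/3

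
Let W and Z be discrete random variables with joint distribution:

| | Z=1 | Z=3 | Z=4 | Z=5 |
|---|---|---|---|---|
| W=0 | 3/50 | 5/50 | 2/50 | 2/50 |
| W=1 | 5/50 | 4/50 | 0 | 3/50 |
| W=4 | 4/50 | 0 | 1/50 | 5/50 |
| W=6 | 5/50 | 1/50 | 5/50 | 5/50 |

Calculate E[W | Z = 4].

17/4

P(Z = 4) = 4/25.
Summing W·P(W=x,Z=y) over the conditioning event gives 17/25.
E[W | Z = 4] = (17/25) / (4/25) = 17/4.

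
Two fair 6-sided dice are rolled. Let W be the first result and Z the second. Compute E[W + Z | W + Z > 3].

P(W + Z > 3) = 11/12.
Summing (W+Z)·P(x,y) over outcomes with W + Z > 3 gives 61/9.
E[W + Z | W + Z > 3] = (61/9) / (11/12) = 244/33.

244/33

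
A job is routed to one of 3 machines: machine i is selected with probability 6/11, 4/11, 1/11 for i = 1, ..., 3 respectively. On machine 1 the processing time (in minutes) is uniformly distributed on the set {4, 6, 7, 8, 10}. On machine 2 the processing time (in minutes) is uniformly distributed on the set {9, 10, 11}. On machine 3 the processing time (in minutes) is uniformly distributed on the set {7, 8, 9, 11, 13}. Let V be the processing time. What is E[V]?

E[V | machine 1] = (4+6+7+8+10)/5 = 7.
E[V | machine 2] = (9+10+11)/3 = 10.
E[V | machine 3] = (7+8+9+11+13)/5 = 48/5.
By the law of total expectation,
E[V] = (6/11)·(7) + (4/11)·(10) + (1/11)·(48/5) = 458/55.

458/55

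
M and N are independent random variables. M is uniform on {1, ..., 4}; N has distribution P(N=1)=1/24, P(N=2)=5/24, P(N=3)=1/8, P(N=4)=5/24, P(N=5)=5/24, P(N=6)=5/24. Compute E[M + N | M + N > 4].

P(M + N > 4) = 5/6.
Summing (M+N)·P(x,y) over outcomes with M + N > 4 gives 47/8.
E[M + N | M + N > 4] = (47/8) / (5/6) = 141/20.

141/20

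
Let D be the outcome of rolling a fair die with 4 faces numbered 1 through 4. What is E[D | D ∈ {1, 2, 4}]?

7/3

P(D ∈ {1, 2, 4}) = 3/4.
Σ over the event: 1·1/4 + 2·1/4 + 4·1/4 = 7/4.
E[D | D ∈ {1, 2, 4}] = (7/4) / (3/4) = 7/3.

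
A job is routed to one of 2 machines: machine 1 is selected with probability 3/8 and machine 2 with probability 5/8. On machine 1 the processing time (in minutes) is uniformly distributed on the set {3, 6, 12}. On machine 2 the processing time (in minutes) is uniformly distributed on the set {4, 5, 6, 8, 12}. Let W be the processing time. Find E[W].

7

E[W | machine 1] = (3+6+12)/3 = 7.
E[W | machine 2] = (4+5+6+8+12)/5 = 7.
E[W] = (3/8)·(7) + (5/8)·(7) = 7.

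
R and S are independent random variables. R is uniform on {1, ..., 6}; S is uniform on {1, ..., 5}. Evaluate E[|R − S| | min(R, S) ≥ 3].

P(min(R, S) ≥ 3) = 2/5.
Summing |R−S|·P(x,y) over outcomes with min(R, S) ≥ 3 gives 7/15.
E[|R − S| | min(R, S) ≥ 3] = (7/15) / (2/5) = 7/6.

7/6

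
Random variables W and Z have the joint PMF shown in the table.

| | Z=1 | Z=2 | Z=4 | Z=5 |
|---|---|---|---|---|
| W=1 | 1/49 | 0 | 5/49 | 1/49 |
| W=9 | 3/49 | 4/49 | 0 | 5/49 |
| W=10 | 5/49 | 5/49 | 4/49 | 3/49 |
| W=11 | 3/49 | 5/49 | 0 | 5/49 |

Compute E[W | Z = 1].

37/4

P(Z = 1) = 12/49.
Summing W·P(W=x,Z=y) over the conditioning event gives 111/49.
E[W | Z = 1] = (111/49) / (12/49) = 37/4.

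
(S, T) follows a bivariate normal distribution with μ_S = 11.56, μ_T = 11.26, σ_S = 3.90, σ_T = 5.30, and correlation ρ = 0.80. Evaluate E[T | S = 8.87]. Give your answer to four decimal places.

For a bivariate normal, E[T | S=x] = μ_T + ρ·(σ_T/σ_S)·(x − μ_S).
E[T | S=8.87] = 11.26 + (0.80)·(5.30/3.90)·(8.87 − (11.56)) = 11.26 + (1.08718)·(-2.69) = 8.3355.

8.3355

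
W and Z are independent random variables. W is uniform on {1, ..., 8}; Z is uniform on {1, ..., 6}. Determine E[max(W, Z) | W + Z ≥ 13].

Outcomes with W + Z ≥ 13: (7,6), (8,5), (8,6), each with probability 1/48.
E[max(W, Z) | W + Z ≥ 13] = (7 + 8 + 8) / 3 = 23/3.

23/3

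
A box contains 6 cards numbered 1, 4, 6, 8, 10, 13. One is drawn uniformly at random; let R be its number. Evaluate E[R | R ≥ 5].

37/4

P(R ≥ 5) = 2/3.
Σ over the event: 6·1/6 + 8·1/6 + 10·1/6 + 13·1/6 = 37/6.
E[R | R ≥ 5] = (37/6) / (2/3) = 37/4.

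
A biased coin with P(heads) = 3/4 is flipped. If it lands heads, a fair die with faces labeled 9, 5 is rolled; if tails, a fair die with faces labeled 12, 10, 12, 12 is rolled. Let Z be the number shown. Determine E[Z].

E[Z | heads] = (9+5)/2 = 7.
E[Z | tails] = (12+10+12+12)/4 = 23/2.
By the law of total expectation,
E[Z] = (3/4)·(7) + (1/4)·(23/2) = 65/8.

65/8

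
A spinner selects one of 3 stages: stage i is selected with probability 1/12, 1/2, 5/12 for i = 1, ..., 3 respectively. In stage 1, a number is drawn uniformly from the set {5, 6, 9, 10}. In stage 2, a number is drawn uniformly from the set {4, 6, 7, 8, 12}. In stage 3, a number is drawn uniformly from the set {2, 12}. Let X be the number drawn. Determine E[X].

869/120

E[X | stage 1] = (5+6+9+10)/4 = 15/2.
E[X | stage 2] = (4+6+7+8+12)/5 = 37/5.
E[X | stage 3] = (2+12)/2 = 7.
By the law of total expectation,
E[X] = (1/12)·(15/2) + (1/2)·(37/5) + (5/12)·(7) = 869/120.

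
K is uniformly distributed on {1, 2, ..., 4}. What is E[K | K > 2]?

7/2

Given K > 2, K is equally likely to be any of {3, 4}.
E[K | K > 2] = (3 + 4) / 2 = 7/2.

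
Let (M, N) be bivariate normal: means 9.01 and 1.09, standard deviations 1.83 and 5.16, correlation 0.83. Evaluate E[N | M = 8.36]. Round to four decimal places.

-0.4312

E[N | M=x] = μ_N + ρ(σ_N/σ_M)(x − μ_M) for jointly normal variables.
E[N | M=8.36] = 1.09 + (0.83)·(5.16/1.83)·(8.36 − (9.01)) = 1.09 + (2.3403)·(-0.65) = -0.4312.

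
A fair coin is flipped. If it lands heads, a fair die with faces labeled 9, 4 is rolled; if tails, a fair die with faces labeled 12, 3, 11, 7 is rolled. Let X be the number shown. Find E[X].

59/8

E[X | heads] = (9+4)/2 = 13/2.
E[X | tails] = (12+3+11+7)/4 = 33/4.
E[X] = (1/2)·(13/2) + (1/2)·(33/4) = 59/8.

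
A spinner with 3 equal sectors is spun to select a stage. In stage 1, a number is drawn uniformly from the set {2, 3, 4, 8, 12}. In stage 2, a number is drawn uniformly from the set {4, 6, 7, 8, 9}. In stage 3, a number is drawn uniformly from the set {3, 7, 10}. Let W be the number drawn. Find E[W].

E[W | stage 1] = (2+3+4+8+12)/5 = 29/5.
E[W | stage 2] = (4+6+7+8+9)/5 = 34/5.
E[W | stage 3] = (3+7+10)/3 = 20/3.
By the law of total expectation,
E[W] = (1/3)·(29/5) + (1/3)·(34/5) + (1/3)·(20/3) = 289/45.

289/45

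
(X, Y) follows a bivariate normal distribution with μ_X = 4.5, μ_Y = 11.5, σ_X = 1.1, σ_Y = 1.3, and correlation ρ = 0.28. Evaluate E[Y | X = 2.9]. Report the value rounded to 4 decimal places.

E[Y | X=x] = μ_Y + ρ(σ_Y/σ_X)(x − μ_X) for jointly normal variables.
E[Y | X=2.9] = 11.5 + (0.28)·(1.3/1.1)·(2.9 − (4.5)) = 11.5 + (0.33091)·(-1.6) = 10.9705.

10.9705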